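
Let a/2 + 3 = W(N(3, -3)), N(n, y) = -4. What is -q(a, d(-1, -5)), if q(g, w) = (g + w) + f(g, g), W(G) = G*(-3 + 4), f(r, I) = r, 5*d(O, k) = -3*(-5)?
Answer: 25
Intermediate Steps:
d(O, k) = 3 (d(O, k) = (-3*(-5))/5 = (⅕)*15 = 3)
W(G) = G (W(G) = G*1 = G)
a = -14 (a = -6 + 2*(-4) = -6 - 8 = -14)
q(g, w) = w + 2*g (q(g, w) = (g + w) + g = w + 2*g)
-q(a, d(-1, -5)) = -(3 + 2*(-14)) = -(3 - 28) = -1*(-25) = 25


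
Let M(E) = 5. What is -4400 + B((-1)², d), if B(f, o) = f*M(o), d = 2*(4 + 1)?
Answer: -4395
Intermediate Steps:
d = 10 (d = 2*5 = 10)
B(f, o) = 5*f (B(f, o) = f*5 = 5*f)
-4400 + B((-1)², d) = -4400 + 5*(-1)² = -4400 + 5*1 = -4400 + 5 = -4395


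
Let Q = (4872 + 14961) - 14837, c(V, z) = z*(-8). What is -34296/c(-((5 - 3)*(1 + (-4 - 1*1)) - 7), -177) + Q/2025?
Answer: -2598961/119475 ≈ -21.753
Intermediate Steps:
c(V, z) = -8*z
Q = 4996 (Q = 19833 - 14837 = 4996)
-34296/c(-((5 - 3)*(1 + (-4 - 1*1)) - 7), -177) + Q/2025 = -34296/((-8*(-177))) + 4996/2025 = -34296/1416 + 4996*(1/2025) = -34296*1/1416 + 4996/2025 = -1429/59 + 4996/2025 = -2598961/119475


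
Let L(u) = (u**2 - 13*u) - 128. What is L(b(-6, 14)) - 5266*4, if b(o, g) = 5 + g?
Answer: -21078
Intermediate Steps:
L(u) = -128 + u**2 - 13*u
L(b(-6, 14)) - 5266*4 = (-128 + (5 + 14)**2 - 13*(5 + 14)) - 5266*4 = (-128 + 19**2 - 13*19) - 1*21064 = (-128 + 361 - 247) - 21064 = -14 - 21064 = -21078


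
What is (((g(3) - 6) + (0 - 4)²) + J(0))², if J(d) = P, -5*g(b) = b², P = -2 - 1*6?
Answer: 1/25 ≈ 0.040000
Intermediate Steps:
P = -8 (P = -2 - 6 = -8)
g(b) = -b²/5
J(d) = -8
(((g(3) - 6) + (0 - 4)²) + J(0))² = (((-⅕*3² - 6) + (0 - 4)²) - 8)² = (((-⅕*9 - 6) + (-4)²) - 8)² = (((-9/5 - 6) + 16) - 8)² = ((-39/5 + 16) - 8)² = (41/5 - 8)² = (⅕)² = 1/25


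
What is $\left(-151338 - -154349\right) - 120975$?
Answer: $-117964$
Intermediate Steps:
$\left(-151338 - -154349\right) - 120975 = \left(-151338 + 154349\right) - 120975 = 3011 - 120975 = -117964$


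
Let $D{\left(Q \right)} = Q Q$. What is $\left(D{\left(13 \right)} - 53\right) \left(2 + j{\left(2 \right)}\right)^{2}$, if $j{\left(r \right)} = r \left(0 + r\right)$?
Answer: $4176$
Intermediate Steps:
$D{\left(Q \right)} = Q^{2}$
$j{\left(r \right)} = r^{2}$ ($j{\left(r \right)} = r r = r^{2}$)
$\left(D{\left(13 \right)} - 53\right) \left(2 + j{\left(2 \right)}\right)^{2} = \left(13^{2} - 53\right) \left(2 + 2^{2}\right)^{2} = \left(169 - 53\right) \left(2 + 4\right)^{2} = 116 \cdot 6^{2} = 116 \cdot 36 = 4176$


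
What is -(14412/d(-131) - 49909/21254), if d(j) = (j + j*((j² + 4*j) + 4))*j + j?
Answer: 14253366253331/6069998531674 ≈ 2.3482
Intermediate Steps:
d(j) = j + j*(j + j*(4 + j² + 4*j)) (d(j) = (j + j*(4 + j² + 4*j))*j + j = j*(j + j*(4 + j² + 4*j)) + j = j + j*(j + j*(4 + j² + 4*j)))
-(14412/d(-131) - 49909/21254) = -(14412/((-131*(1 + (-131)³ + 4*(-131)² + 5*(-131)))) - 49909/21254) = -(14412/((-131*(1 - 2248091 + 4*17161 - 655))) - 49909*1/21254) = -(14412/((-131*(1 - 2248091 + 68644 - 655))) - 49909/21254) = -(14412/((-131*(-2180101))) - 49909/21254) = -(14412/285593231 - 49909/21254) = -1*(-14253366253331/6069998531674) = 14253366253331/6069998531674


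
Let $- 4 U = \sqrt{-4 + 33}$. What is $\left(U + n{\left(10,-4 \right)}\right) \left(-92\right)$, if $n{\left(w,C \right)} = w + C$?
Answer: $-552 + 23 \sqrt{29} \approx -428.14$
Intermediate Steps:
$U = - \frac{\sqrt{29}}{4}$ ($U = - \frac{\sqrt{-4 + 33}}{4} = - \frac{\sqrt{29}}{4} \approx -1.3463$)
$n{\left(w,C \right)} = C + w$
$\left(U + n{\left(10,-4 \right)}\right) \left(-92\right) = \left(- \frac{\sqrt{29}}{4} + \left(-4 + 10\right)\right) \left(-92\right) = \left(- \frac{\sqrt{29}}{4} + 6\right) \left(-92\right) = \left(6 - \frac{\sqrt{29}}{4}\right) \left(-92\right) = -552 + 23 \sqrt{29}$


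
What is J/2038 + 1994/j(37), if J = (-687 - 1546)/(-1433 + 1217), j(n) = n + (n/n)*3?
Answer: 109733009/2201040 ≈ 49.855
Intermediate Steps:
j(n) = 3 + n (j(n) = n + 1*3 = n + 3 = 3 + n)
J = 2233/216 (J = -2233/(-216) = -2233*(-1/216) = 2233/216 ≈ 10.338)
J/2038 + 1994/j(37) = (2233/216)/2038 + 1994/(3 + 37) = (2233/216)*(1/2038) + 1994/40 = 2233/440208 + 1994*(1/40) = 2233/440208 + 997/20 = 109733009/2201040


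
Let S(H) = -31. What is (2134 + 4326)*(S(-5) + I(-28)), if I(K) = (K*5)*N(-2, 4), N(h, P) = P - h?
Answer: -5626660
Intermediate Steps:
I(K) = 30*K (I(K) = (K*5)*(4 - 1*(-2)) = (5*K)*(4 + 2) = (5*K)*6 = 30*K)
(2134 + 4326)*(S(-5) + I(-28)) = (2134 + 4326)*(-31 + 30*(-28)) = 6460*(-31 - 840) = 6460*(-871) = -5626660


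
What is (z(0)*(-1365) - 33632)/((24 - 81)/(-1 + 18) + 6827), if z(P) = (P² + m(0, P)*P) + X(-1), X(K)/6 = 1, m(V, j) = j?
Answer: -355487/58001 ≈ -6.1290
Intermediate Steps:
X(K) = 6 (X(K) = 6*1 = 6)
z(P) = 6 + 2*P² (z(P) = (P² + P*P) + 6 = (P² + P²) + 6 = 2*P² + 6 = 6 + 2*P²)
(z(0)*(-1365) - 33632)/((24 - 81)/(-1 + 18) + 6827) = ((6 + 2*0²)*(-1365) - 33632)/((24 - 81)/(-1 + 18) + 6827) = ((6 + 2*0)*(-1365) - 33632)/(-57/17 + 6827) = ((6 + 0)*(-1365) - 33632)/(-57*1/17 + 6827) = (6*(-1365) - 33632)/(-57/17 + 6827) = (-8190 - 33632)/(116002/17) = -41822*17/116002 = -355487/58001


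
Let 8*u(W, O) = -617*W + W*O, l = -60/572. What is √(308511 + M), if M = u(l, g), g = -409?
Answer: 69*√5300581/286 ≈ 555.45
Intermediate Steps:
l = -15/143 (l = -60*1/572 = -15/143 ≈ -0.10490)
u(W, O) = -617*W/8 + O*W/8 (u(W, O) = (-617*W + W*O)/8 = (-617*W + O*W)/8 = -617*W/8 + O*W/8)
M = 7695/572 (M = (⅛)*(-15/143)*(-617 - 409) = (⅛)*(-15/143)*(-1026) = 7695/572 ≈ 13.453)
√(308511 + M) = √(308511 + 7695/572) = √(176475987/572) = 69*√5300581/286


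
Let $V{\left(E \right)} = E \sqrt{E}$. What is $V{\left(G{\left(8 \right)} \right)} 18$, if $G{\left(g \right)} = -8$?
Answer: $- 288 i \sqrt{2} \approx - 407.29 i$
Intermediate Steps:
$V{\left(E \right)} = E^{\frac{3}{2}}$
$V{\left(G{\left(8 \right)} \right)} 18 = \left(-8\right)^{\frac{3}{2}} \cdot 18 = - 16 i \sqrt{2} \cdot 18 = - 288 i \sqrt{2}$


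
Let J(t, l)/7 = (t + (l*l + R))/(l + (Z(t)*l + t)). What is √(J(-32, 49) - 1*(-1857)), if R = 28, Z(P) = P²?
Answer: 2*√85456415/429 ≈ 43.097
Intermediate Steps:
J(t, l) = 7*(28 + t + l²)/(l + t + l*t²) (J(t, l) = 7*((t + (l*l + 28))/(l + (t²*l + t))) = 7*((t + (l² + 28))/(l + (l*t² + t))) = 7*((t + (28 + l²))/(l + (t + l*t²))) = 7*((28 + t + l²)/(l + t + l*t²)) = 7*(28 + t + l²)/(l + t + l*t²))
√(J(-32, 49) - 1*(-1857)) = √(7*(28 - 32 + 49²)/(49 - 32 + 49*(-32)²) - 1*(-1857)) = √(7*(28 - 32 + 2401)/(49 - 32 + 49*1024) + 1857) = √(7*2397/(49 - 32 + 50176) + 1857) = √(7*2397/50193 + 1857) = √(7*(1/50193)*2397 + 1857) = √(5593/16731 + 1857) = √(31075060/16731) = 2*√85456415/429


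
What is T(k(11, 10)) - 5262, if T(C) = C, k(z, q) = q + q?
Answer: -5242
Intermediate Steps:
k(z, q) = 2*q
T(k(11, 10)) - 5262 = 2*10 - 5262 = 20 - 5262 = -5242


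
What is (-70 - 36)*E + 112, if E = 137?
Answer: -14410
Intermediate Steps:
(-70 - 36)*E + 112 = (-70 - 36)*137 + 112 = -106*137 + 112 = -14522 + 112 = -14410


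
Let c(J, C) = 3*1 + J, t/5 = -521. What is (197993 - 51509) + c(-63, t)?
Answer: 146424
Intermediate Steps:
t = -2605 (t = 5*(-521) = -2605)
c(J, C) = 3 + J
(197993 - 51509) + c(-63, t) = (197993 - 51509) + (3 - 63) = 146484 - 60 = 146424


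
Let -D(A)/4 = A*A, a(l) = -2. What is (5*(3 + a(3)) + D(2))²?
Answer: 121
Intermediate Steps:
D(A) = -4*A² (D(A) = -4*A*A = -4*A²)
(5*(3 + a(3)) + D(2))² = (5*(3 - 2) - 4*2²)² = (5*1 - 4*4)² = (5 - 16)² = (-11)² = 121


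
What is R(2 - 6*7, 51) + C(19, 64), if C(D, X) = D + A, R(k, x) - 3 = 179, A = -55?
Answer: 146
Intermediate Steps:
R(k, x) = 182 (R(k, x) = 3 + 179 = 182)
C(D, X) = -55 + D (C(D, X) = D - 55 = -55 + D)
R(2 - 6*7, 51) + C(19, 64) = 182 + (-55 + 19) = 182 - 36 = 146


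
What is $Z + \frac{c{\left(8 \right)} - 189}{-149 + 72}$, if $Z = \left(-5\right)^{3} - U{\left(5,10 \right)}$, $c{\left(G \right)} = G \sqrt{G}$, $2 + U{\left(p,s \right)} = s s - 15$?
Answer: $- \frac{2261}{11} - \frac{16 \sqrt{2}}{77} \approx -205.84$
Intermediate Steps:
$U{\left(p,s \right)} = -17 + s^{2}$ ($U{\left(p,s \right)} = -2 + \left(s s - 15\right) = -2 + \left(s^{2} - 15\right) = -2 + \left(-15 + s^{2}\right) = -17 + s^{2}$)
$c{\left(G \right)} = G^{\frac{3}{2}}$
$Z = -208$ ($Z = \left(-5\right)^{3} - \left(-17 + 10^{2}\right) = -125 - \left(-17 + 100\right) = -125 - 83 = -208$)
$Z + \frac{c{\left(8 \right)} - 189}{-149 + 72} = -208 + \frac{8^{\frac{3}{2}} - 189}{-149 + 72} = -208 + \frac{16 \sqrt{2} - 189}{-77} = -208 + \left(-189 + 16 \sqrt{2}\right) \left(- \frac{1}{77}\right) = -208 + \left(\frac{27}{11} - \frac{16 \sqrt{2}}{77}\right) = - \frac{2261}{11} - \frac{16 \sqrt{2}}{77}$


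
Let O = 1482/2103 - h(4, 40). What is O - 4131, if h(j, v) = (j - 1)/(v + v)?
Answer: -231629063/56080 ≈ -4130.3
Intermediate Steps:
h(j, v) = (-1 + j)/(2*v) (h(j, v) = (-1 + j)/((2*v)) = (-1 + j)*(1/(2*v)) = (-1 + j)/(2*v))
O = 37417/56080 (O = 1482/2103 - (-1 + 4)/(2*40) = 1482*(1/2103) - 3/(2*40) = 494/701 - 1*3/80 = 494/701 - 3/80 = 37417/56080 ≈ 0.66721)
O - 4131 = 37417/56080 - 4131 = -231629063/56080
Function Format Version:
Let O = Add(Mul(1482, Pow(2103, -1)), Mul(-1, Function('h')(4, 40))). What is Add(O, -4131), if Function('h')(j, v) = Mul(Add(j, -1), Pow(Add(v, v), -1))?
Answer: Rational(-231629063, 56080) ≈ -4130.3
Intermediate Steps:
Function('h')(j, v) = Mul(Rational(1, 2), Pow(v, -1), Add(-1, j)) (Function('h')(j, v) = Mul(Add(-1, j), Pow(Mul(2, v), -1)) = Mul(Add(-1, j), Mul(Rational(1, 2), Pow(v, -1))) = Mul(Rational(1, 2), Pow(v, -1), Add(-1, j)))
O = Rational(37417, 56080) (O = Add(Mul(1482, Pow(2103, -1)), Mul(-1, Mul(Rational(1, 2), Pow(40, -1), Add(-1, 4)))) = Add(Mul(1482, Rational(1, 2103)), Mul(-1, Mul(Rational(1, 2), Rational(1, 40), 3))) = Add(Rational(494, 701), Mul(-1, Rational(3, 80))) = Add(Rational(494, 701), Rational(-3, 80)) = Rational(37417, 56080) ≈ 0.66721)
Add(O, -4131) = Add(Rational(37417, 56080), -4131) = Rational(-231629063, 56080)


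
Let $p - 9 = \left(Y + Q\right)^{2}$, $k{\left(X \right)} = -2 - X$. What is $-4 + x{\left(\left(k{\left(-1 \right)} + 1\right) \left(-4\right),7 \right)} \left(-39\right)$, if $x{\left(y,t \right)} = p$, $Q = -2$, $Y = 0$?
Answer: $-511$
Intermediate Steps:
$p = 13$ ($p = 9 + \left(0 - 2\right)^{2} = 9 + \left(-2\right)^{2} = 9 + 4 = 13$)
$x{\left(y,t \right)} = 13$
$-4 + x{\left(\left(k{\left(-1 \right)} + 1\right) \left(-4\right),7 \right)} \left(-39\right) = -4 + 13 \left(-39\right) = -4 - 507 = -511$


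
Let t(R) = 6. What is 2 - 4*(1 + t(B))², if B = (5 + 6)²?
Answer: -194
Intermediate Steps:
B = 121 (B = 11² = 121)
2 - 4*(1 + t(B))² = 2 - 4*(1 + 6)² = 2 - 4*7² = 2 - 4*49 = 2 - 196 = -194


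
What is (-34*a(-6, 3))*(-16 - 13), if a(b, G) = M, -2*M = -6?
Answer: 2958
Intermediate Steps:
M = 3 (M = -½*(-6) = 3)
a(b, G) = 3
(-34*a(-6, 3))*(-16 - 13) = (-34*3)*(-16 - 13) = -102*(-29) = 2958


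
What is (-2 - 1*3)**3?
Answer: -125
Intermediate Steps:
(-2 - 1*3)**3 = (-2 - 3)**3 = (-5)**3 = -125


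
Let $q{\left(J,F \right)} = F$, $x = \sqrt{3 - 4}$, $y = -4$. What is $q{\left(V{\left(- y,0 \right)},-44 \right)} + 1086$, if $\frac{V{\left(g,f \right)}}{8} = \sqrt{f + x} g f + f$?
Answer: $1042$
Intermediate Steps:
$x = i$ ($x = \sqrt{-1} = i \approx 1.0 i$)
$V{\left(g,f \right)} = 8 f + 8 f g \sqrt{i + f}$ ($V{\left(g,f \right)} = 8 \left(\sqrt{f + i} g f + f\right) = 8 \left(\sqrt{i + f} g f + f\right) = 8 \left(g \sqrt{i + f} f + f\right) = 8 \left(f g \sqrt{i + f} + f\right) = 8 \left(f + f g \sqrt{i + f}\right) = 8 f + 8 f g \sqrt{i + f}$)
$q{\left(V{\left(- y,0 \right)},-44 \right)} + 1086 = -44 + 1086 = 1042$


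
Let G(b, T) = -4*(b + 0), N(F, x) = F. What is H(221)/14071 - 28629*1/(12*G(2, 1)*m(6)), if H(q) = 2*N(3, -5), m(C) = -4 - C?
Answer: -134277633/4502720 ≈ -29.821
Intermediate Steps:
G(b, T) = -4*b
H(q) = 6 (H(q) = 2*3 = 6)
H(221)/14071 - 28629*1/(12*G(2, 1)*m(6)) = 6/14071 - 28629*(-1/(96*(-4 - 1*6))) = 6*(1/14071) - 28629*(-1/(96*(-4 - 6))) = 6/14071 - 28629/((-96*(-10))) = 6/14071 - 28629/960 = 6/14071 - 28629*1/960 = 6/14071 - 9543/320 = -134277633/4502720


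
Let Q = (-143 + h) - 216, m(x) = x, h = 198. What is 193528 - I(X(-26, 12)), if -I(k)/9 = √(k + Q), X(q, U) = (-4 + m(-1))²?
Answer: 193528 + 18*I*√34 ≈ 1.9353e+5 + 104.96*I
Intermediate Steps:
Q = -161 (Q = (-143 + 198) - 216 = 55 - 216 = -161)
X(q, U) = 25 (X(q, U) = (-4 - 1)² = (-5)² = 25)
I(k) = -9*√(-161 + k) (I(k) = -9*√(k - 161) = -9*√(-161 + k))
193528 - I(X(-26, 12)) = 193528 - (-9)*√(-161 + 25) = 193528 - (-9)*√(-136) = 193528 - (-9)*2*I*√34 = 193528 - (-18)*I*√34 = 193528 + 18*I*√34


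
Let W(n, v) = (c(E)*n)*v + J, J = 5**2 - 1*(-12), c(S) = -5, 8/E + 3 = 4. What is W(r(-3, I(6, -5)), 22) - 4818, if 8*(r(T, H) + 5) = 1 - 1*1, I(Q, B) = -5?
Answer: -4231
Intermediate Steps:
E = 8 (E = 8/(-3 + 4) = 8/1 = 8*1 = 8)
r(T, H) = -5 (r(T, H) = -5 + (1 - 1*1)/8 = -5 + (1 - 1)/8 = -5 + (1/8)*0 = -5 + 0 = -5)
J = 37 (J = 25 + 12 = 37)
W(n, v) = 37 - 5*n*v (W(n, v) = (-5*n)*v + 37 = -5*n*v + 37 = 37 - 5*n*v)
W(r(-3, I(6, -5)), 22) - 4818 = (37 - 5*(-5)*22) - 4818 = (37 + 550) - 4818 = 587 - 4818 = -4231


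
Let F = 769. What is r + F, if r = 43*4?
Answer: 941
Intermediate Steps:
r = 172
r + F = 172 + 769 = 941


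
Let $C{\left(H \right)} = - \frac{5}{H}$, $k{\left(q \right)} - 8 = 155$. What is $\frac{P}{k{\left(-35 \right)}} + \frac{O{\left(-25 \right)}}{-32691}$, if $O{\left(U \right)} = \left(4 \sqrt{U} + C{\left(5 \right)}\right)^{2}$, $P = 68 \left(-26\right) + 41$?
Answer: $- \frac{18797440}{1776211} + \frac{40 i}{32691} \approx -10.583 + 0.0012236 i$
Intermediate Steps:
$k{\left(q \right)} = 163$ ($k{\left(q \right)} = 8 + 155 = 163$)
$P = -1727$ ($P = -1768 + 41 = -1727$)
$O{\left(U \right)} = \left(-1 + 4 \sqrt{U}\right)^{2}$ ($O{\left(U \right)} = \left(4 \sqrt{U} - \frac{5}{5}\right)^{2} = \left(4 \sqrt{U} - 1\right)^{2} = \left(-1 + 4 \sqrt{U}\right)^{2}$)
$\frac{P}{k{\left(-35 \right)}} + \frac{O{\left(-25 \right)}}{-32691} = - \frac{1727}{163} + \frac{\left(-1 + 4 \sqrt{-25}\right)^{2}}{-32691} = \left(-1727\right) \frac{1}{163} + \left(-1 + 4 \cdot 5 i\right)^{2} \left(- \frac{1}{32691}\right) = - \frac{1727}{163} + \left(-1 + 20 i\right)^{2} \left(- \frac{1}{32691}\right) = - \frac{1727}{163} - \frac{\left(-1 + 20 i\right)^{2}}{32691}$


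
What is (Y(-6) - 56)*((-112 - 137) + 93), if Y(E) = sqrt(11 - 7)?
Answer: 8424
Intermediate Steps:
Y(E) = 2 (Y(E) = sqrt(4) = 2)
(Y(-6) - 56)*((-112 - 137) + 93) = (2 - 56)*((-112 - 137) + 93) = -54*(-249 + 93) = -54*(-156) = 8424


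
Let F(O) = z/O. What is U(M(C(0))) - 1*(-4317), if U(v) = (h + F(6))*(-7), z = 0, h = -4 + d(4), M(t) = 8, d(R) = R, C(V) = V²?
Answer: 4317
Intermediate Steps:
h = 0 (h = -4 + 4 = 0)
F(O) = 0 (F(O) = 0/O = 0)
U(v) = 0 (U(v) = (0 + 0)*(-7) = 0*(-7) = 0)
U(M(C(0))) - 1*(-4317) = 0 - 1*(-4317) = 0 + 4317 = 4317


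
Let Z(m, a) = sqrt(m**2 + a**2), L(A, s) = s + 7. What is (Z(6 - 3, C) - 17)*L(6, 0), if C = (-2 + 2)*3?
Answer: -98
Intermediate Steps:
L(A, s) = 7 + s
C = 0 (C = 0*3 = 0)
Z(m, a) = sqrt(a**2 + m**2)
(Z(6 - 3, C) - 17)*L(6, 0) = (sqrt(0**2 + (6 - 3)**2) - 17)*(7 + 0) = (sqrt(0 + 3**2) - 17)*7 = (sqrt(0 + 9) - 17)*7 = (sqrt(9) - 17)*7 = (3 - 17)*7 = -14*7 = -98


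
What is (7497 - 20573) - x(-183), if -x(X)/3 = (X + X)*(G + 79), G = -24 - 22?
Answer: -49310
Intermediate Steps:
G = -46
x(X) = -198*X (x(X) = -3*(X + X)*(-46 + 79) = -3*2*X*33 = -198*X)
(7497 - 20573) - x(-183) = (7497 - 20573) - (-198)*(-183) = -13076 - 1*36234 = -13076 - 36234 = -49310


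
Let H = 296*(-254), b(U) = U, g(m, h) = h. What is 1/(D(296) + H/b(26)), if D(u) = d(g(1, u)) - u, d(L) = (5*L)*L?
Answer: 13/5653600 ≈ 2.2994e-6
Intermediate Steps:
H = -75184
d(L) = 5*L²
D(u) = -u + 5*u² (D(u) = 5*u² - u = -u + 5*u²)
1/(D(296) + H/b(26)) = 1/(296*(-1 + 5*296) - 75184/26) = 1/(296*(-1 + 1480) - 75184*1/26) = 1/(296*1479 - 37592/13) = 1/(437784 - 37592/13) = 1/(5653600/13) = 13/5653600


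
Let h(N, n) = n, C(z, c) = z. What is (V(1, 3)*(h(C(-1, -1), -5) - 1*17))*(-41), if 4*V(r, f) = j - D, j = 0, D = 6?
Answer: -1353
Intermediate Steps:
V(r, f) = -3/2 (V(r, f) = (0 - 1*6)/4 = (0 - 6)/4 = (¼)*(-6) = -3/2)
(V(1, 3)*(h(C(-1, -1), -5) - 1*17))*(-41) = -3*(-5 - 1*17)/2*(-41) = -3*(-5 - 17)/2*(-41) = -3/2*(-22)*(-41) = 33*(-41) = -1353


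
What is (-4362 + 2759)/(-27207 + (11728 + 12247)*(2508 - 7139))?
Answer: 1603/111055432 ≈ 1.4434e-5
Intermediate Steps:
(-4362 + 2759)/(-27207 + (11728 + 12247)*(2508 - 7139)) = -1603/(-27207 + 23975*(-4631)) = -1603/(-27207 - 111028225) = -1603/(-111055432) = -1603*(-1/111055432) = 1603/111055432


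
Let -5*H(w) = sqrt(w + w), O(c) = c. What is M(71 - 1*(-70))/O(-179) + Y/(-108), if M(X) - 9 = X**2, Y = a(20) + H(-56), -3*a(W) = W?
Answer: -1610195/14499 + I*sqrt(7)/135 ≈ -111.06 + 0.019598*I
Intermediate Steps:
a(W) = -W/3
H(w) = -sqrt(2)*sqrt(w)/5 (H(w) = -sqrt(w + w)/5 = -sqrt(2)*sqrt(w)/5)
Y = -20/3 - 4*I*sqrt(7)/5 (Y = -1/3*20 - sqrt(2)*sqrt(-56)/5 = -20/3 - sqrt(2)*2*I*sqrt(14)/5 = -20/3 - 4*I*sqrt(7)/5 ≈ -6.6667 - 2.1166*I)
M(X) = 9 + X**2
M(71 - 1*(-70))/O(-179) + Y/(-108) = (9 + (71 - 1*(-70))**2)/(-179) + (-20/3 - 4*I*sqrt(7)/5)/(-108) = (9 + (71 + 70)**2)*(-1/179) + (-20/3 - 4*I*sqrt(7)/5)*(-1/108) = (9 + 141**2)*(-1/179) + (5/81 + I*sqrt(7)/135) = (9 + 19881)*(-1/179) + (5/81 + I*sqrt(7)/135) = 19890*(-1/179) + (5/81 + I*sqrt(7)/135) = -19890/179 + (5/81 + I*sqrt(7)/135) = -1610195/14499 + I*sqrt(7)/135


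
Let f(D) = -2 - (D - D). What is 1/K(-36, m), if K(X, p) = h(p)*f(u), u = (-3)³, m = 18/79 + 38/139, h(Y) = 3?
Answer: -⅙ ≈ -0.16667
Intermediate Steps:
m = 5504/10981 (m = 18*(1/79) + 38*(1/139) = 18/79 + 38/139 = 5504/10981 ≈ 0.50123)
u = -27
f(D) = -2 (f(D) = -2 - 1*0 = -2 + 0 = -2)
K(X, p) = -6 (K(X, p) = 3*(-2) = -6)
1/K(-36, m) = 1/(-6) = -⅙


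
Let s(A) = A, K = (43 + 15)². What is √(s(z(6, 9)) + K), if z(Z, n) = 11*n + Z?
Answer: √3469 ≈ 58.898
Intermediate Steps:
K = 3364 (K = 58² = 3364)
z(Z, n) = Z + 11*n
√(s(z(6, 9)) + K) = √((6 + 11*9) + 3364) = √((6 + 99) + 3364) = √(105 + 3364) = √3469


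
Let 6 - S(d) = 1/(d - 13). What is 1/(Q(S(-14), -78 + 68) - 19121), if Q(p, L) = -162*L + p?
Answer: -27/472364 ≈ -5.7159e-5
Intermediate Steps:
S(d) = 6 - 1/(-13 + d) (S(d) = 6 - 1/(d - 13) = 6 - 1/(-13 + d))
Q(p, L) = p - 162*L
1/(Q(S(-14), -78 + 68) - 19121) = 1/(((-79 + 6*(-14))/(-13 - 14) - 162*(-78 + 68)) - 19121) = 1/(((-79 - 84)/(-27) - 162*(-10)) - 19121) = 1/((-1/27*(-163) + 1620) - 19121) = 1/((163/27 + 1620) - 19121) = 1/(43903/27 - 19121) = 1/(-472364/27) = -27/472364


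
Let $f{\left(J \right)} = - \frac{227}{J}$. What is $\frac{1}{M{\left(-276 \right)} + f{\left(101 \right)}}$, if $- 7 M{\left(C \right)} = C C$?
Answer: $- \frac{707}{7695365} \approx -9.1873 \cdot 10^{-5}$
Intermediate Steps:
$M{\left(C \right)} = - \frac{C^{2}}{7}$ ($M{\left(C \right)} = - \frac{C C}{7} = - \frac{C^{2}}{7}$)
$\frac{1}{M{\left(-276 \right)} + f{\left(101 \right)}} = \frac{1}{- \frac{\left(-276\right)^{2}}{7} - \frac{227}{101}} = \frac{1}{\left(- \frac{1}{7}\right) 76176 - \frac{227}{101}} = \frac{1}{- \frac{76176}{7} - \frac{227}{101}} = \frac{1}{- \frac{7695365}{707}} = - \frac{707}{7695365}$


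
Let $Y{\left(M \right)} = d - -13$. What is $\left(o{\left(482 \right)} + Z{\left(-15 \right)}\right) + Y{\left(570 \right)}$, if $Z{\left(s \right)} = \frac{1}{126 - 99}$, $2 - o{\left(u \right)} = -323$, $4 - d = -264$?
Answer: $\frac{16363}{27} \approx 606.04$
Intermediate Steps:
$d = 268$ ($d = 4 - -264 = 4 + 264 = 268$)
$o{\left(u \right)} = 325$ ($o{\left(u \right)} = 2 - -323 = 2 + 323 = 325$)
$Y{\left(M \right)} = 281$ ($Y{\left(M \right)} = 268 - -13 = 268 + 13 = 281$)
$Z{\left(s \right)} = \frac{1}{27}$
$\left(o{\left(482 \right)} + Z{\left(-15 \right)}\right) + Y{\left(570 \right)} = \left(325 + \frac{1}{27}\right) + 281 = \frac{8776}{27} + 281 = \frac{16363}{27}$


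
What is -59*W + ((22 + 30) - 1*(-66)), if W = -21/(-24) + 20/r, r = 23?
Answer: 2773/184 ≈ 15.071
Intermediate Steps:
W = 321/184 (W = -21/(-24) + 20/23 = -21*(-1/24) + 20*(1/23) = 7/8 + 20/23 = 321/184 ≈ 1.7446)
-59*W + ((22 + 30) - 1*(-66)) = -59*321/184 + ((22 + 30) - 1*(-66)) = -18939/184 + (52 + 66) = -18939/184 + 118 = 2773/184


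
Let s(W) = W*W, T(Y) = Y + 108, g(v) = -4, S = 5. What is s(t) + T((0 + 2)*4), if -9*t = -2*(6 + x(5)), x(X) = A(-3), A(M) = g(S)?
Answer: 9412/81 ≈ 116.20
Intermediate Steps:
A(M) = -4
x(X) = -4
T(Y) = 108 + Y
t = 4/9 (t = -(-2)*(6 - 4)/9 = -(-2)*2/9 = -⅑*(-4) = 4/9 ≈ 0.44444)
s(W) = W²
s(t) + T((0 + 2)*4) = (4/9)² + (108 + (0 + 2)*4) = 16/81 + (108 + 2*4) = 16/81 + (108 + 8) = 16/81 + 116 = 9412/81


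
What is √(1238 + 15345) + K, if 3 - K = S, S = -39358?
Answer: 39361 + √16583 ≈ 39490.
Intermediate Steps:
K = 39361 (K = 3 - 1*(-39358) = 3 + 39358 = 39361)
√(1238 + 15345) + K = √(1238 + 15345) + 39361 = √16583 + 39361 = 39361 + √16583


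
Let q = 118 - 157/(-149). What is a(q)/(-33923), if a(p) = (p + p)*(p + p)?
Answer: -1258688484/753124523 ≈ -1.6713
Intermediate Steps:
q = 17739/149 (q = 118 - 157*(-1/149) = 118 + 157/149 = 17739/149 ≈ 119.05)
a(p) = 4*p² (a(p) = (2*p)*(2*p) = 4*p²)
a(q)/(-33923) = (4*(17739/149)²)/(-33923) = (4*(314672121/22201))*(-1/33923) = (1258688484/22201)*(-1/33923) = -1258688484/753124523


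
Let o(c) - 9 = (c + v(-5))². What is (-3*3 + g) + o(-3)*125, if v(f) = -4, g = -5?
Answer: 7236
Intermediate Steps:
o(c) = 9 + (-4 + c)² (o(c) = 9 + (c - 4)² = 9 + (-4 + c)²)
(-3*3 + g) + o(-3)*125 = (-3*3 - 5) + (9 + (-4 - 3)²)*125 = (-9 - 5) + (9 + (-7)²)*125 = -14 + (9 + 49)*125 = -14 + 58*125 = -14 + 7250 = 7236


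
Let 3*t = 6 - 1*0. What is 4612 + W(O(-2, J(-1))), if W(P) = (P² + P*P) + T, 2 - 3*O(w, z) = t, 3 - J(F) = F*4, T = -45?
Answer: 4567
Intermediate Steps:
J(F) = 3 - 4*F (J(F) = 3 - F*4 = 3 - 4*F)
t = 2 (t = (6 - 1*0)/3 = (6 + 0)/3 = (⅓)*6 = 2)
O(w, z) = 0 (O(w, z) = ⅔ - ⅓*2 = ⅔ - ⅔ = 0)
W(P) = -45 + 2*P² (W(P) = (P² + P*P) - 45 = (P² + P²) - 45 = 2*P² - 45 = -45 + 2*P²)
4612 + W(O(-2, J(-1))) = 4612 + (-45 + 2*0²) = 4612 + (-45 + 2*0) = 4612 + (-45 + 0) = 4612 - 45 = 4567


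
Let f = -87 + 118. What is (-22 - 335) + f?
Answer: -326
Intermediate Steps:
f = 31
(-22 - 335) + f = (-22 - 335) + 31 = -357 + 31 = -326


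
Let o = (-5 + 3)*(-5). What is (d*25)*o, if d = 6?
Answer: 1500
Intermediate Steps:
o = 10 (o = -2*(-5) = 10)
(d*25)*o = (6*25)*10 = 150*10 = 1500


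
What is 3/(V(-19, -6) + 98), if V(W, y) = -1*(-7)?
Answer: 1/35 ≈ 0.028571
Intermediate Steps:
V(W, y) = 7
3/(V(-19, -6) + 98) = 3/(7 + 98) = 3/105 = 3*(1/105) = 1/35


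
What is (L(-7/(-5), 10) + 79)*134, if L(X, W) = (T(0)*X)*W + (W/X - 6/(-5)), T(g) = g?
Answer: 409638/35 ≈ 11704.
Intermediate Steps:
L(X, W) = 6/5 + W/X (L(X, W) = (0*X)*W + (W/X - 6/(-5)) = 0*W + (W/X - 6*(-⅕)) = 0 + (W/X + 6/5) = 0 + (6/5 + W/X) = 6/5 + W/X)
(L(-7/(-5), 10) + 79)*134 = ((6/5 + 10/((-7/(-5)))) + 79)*134 = ((6/5 + 10/((-7*(-⅕)))) + 79)*134 = ((6/5 + 10/(7/5)) + 79)*134 = ((6/5 + 10*(5/7)) + 79)*134 = ((6/5 + 50/7) + 79)*134 = (292/35 + 79)*134 = (3057/35)*134 = 409638/35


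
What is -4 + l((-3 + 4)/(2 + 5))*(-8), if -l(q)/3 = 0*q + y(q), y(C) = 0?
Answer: -4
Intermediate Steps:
l(q) = 0 (l(q) = -3*(0*q + 0) = -3*(0 + 0) = -3*0 = 0)
-4 + l((-3 + 4)/(2 + 5))*(-8) = -4 + 0*(-8) = -4 + 0 = -4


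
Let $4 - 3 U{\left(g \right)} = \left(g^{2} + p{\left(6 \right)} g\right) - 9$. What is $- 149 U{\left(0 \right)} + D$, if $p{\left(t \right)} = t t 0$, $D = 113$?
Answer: $- \frac{1598}{3} \approx -532.67$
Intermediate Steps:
$p{\left(t \right)} = 0$ ($p{\left(t \right)} = t^{2} \cdot 0 = 0$)
$U{\left(g \right)} = \frac{13}{3} - \frac{g^{2}}{3}$ ($U{\left(g \right)} = \frac{4}{3} - \frac{\left(g^{2} + 0 g\right) - 9}{3} = \frac{4}{3} - \frac{\left(g^{2} + 0\right) - 9}{3} = \frac{4}{3} - \frac{g^{2} - 9}{3} = \frac{4}{3} - \frac{-9 + g^{2}}{3} = \frac{4}{3} - \left(-3 + \frac{g^{2}}{3}\right) = \frac{13}{3} - \frac{g^{2}}{3}$)
$- 149 U{\left(0 \right)} + D = - 149 \left(\frac{13}{3} - \frac{0^{2}}{3}\right) + 113 = - 149 \left(\frac{13}{3} - 0\right) + 113 = - 149 \left(\frac{13}{3} + 0\right) + 113 = \left(-149\right) \frac{13}{3} + 113 = - \frac{1937}{3} + 113 = - \frac{1598}{3}$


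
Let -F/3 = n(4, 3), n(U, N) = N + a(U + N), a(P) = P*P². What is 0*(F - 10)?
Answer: 0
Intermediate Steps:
a(P) = P³
n(U, N) = N + (N + U)³ (n(U, N) = N + (U + N)³ = N + (N + U)³)
F = -1038 (F = -3*(3 + (3 + 4)³) = -3*(3 + 7³) = -3*(3 + 343) = -3*346 = -1038)
0*(F - 10) = 0*(-1038 - 10) = 0*(-1048) = 0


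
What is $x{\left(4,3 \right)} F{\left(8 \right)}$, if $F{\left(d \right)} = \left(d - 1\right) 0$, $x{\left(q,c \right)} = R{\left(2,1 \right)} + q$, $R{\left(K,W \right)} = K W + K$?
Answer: $0$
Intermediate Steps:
$R{\left(K,W \right)} = K + K W$
$x{\left(q,c \right)} = 4 + q$ ($x{\left(q,c \right)} = 2 \left(1 + 1\right) + q = 2 \cdot 2 + q = 4 + q$)
$F{\left(d \right)} = 0$ ($F{\left(d \right)} = \left(-1 + d\right) 0 = 0$)
$x{\left(4,3 \right)} F{\left(8 \right)} = \left(4 + 4\right) 0 = 8 \cdot 0 = 0$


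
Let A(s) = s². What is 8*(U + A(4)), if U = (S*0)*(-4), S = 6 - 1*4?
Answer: 128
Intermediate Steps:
S = 2 (S = 6 - 4 = 2)
U = 0 (U = (2*0)*(-4) = 0*(-4) = 0)
8*(U + A(4)) = 8*(0 + 4²) = 8*(0 + 16) = 8*16 = 128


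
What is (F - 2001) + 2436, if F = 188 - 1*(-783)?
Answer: 1406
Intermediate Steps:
F = 971 (F = 188 + 783 = 971)
(F - 2001) + 2436 = (971 - 2001) + 2436 = -1030 + 2436 = 1406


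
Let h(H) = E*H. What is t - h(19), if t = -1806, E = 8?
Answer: -1958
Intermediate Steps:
h(H) = 8*H
t - h(19) = -1806 - 8*19 = -1806 - 1*152 = -1806 - 152 = -1958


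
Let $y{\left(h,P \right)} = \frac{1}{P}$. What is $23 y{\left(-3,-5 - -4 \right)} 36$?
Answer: $-828$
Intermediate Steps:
$23 y{\left(-3,-5 - -4 \right)} 36 = \frac{23}{-5 - -4} \cdot 36 = \frac{23}{-5 + 4} \cdot 36 = \frac{23}{-1} \cdot 36 = 23 \left(-1\right) 36 = \left(-23\right) 36 = -828$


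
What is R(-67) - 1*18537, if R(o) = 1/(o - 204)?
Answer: -5023528/271 ≈ -18537.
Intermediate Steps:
R(o) = 1/(-204 + o)
R(-67) - 1*18537 = 1/(-204 - 67) - 1*18537 = 1/(-271) - 18537 = -1/271 - 18537 = -5023528/271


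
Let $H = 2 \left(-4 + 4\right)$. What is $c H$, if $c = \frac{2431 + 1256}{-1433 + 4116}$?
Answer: $0$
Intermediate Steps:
$c = \frac{3687}{2683} \approx 1.3742$
$H = 0$ ($H = 2 \cdot 0 = 0$)
$c H = \frac{3687}{2683} \cdot 0 = 0$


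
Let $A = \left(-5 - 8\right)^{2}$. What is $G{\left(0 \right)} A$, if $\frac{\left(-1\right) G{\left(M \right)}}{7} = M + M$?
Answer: $0$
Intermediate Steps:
$G{\left(M \right)} = - 14 M$ ($G{\left(M \right)} = - 7 \left(M + M\right) = - 7 \cdot 2 M = - 14 M$)
$A = 169$ ($A = \left(-13\right)^{2} = 169$)
$G{\left(0 \right)} A = \left(-14\right) 0 \cdot 169 = 0 \cdot 169 = 0$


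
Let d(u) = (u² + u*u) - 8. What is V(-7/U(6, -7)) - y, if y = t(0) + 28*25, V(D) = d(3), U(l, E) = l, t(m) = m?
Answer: -690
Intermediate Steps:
d(u) = -8 + 2*u² (d(u) = (u² + u²) - 8 = 2*u² - 8 = -8 + 2*u²)
V(D) = 10 (V(D) = -8 + 2*3² = -8 + 2*9 = -8 + 18 = 10)
y = 700 (y = 0 + 28*25 = 0 + 700 = 700)
V(-7/U(6, -7)) - y = 10 - 1*700 = 10 - 700 = -690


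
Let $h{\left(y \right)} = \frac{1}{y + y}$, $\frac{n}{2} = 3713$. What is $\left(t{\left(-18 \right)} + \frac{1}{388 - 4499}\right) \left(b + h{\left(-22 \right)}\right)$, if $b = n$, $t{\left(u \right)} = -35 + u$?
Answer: $- \frac{17798017953}{45221} \approx -3.9358 \cdot 10^{5}$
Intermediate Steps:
$n = 7426$ ($n = 2 \cdot 3713 = 7426$)
$h{\left(y \right)} = \frac{1}{2 y}$
$b = 7426$
$\left(t{\left(-18 \right)} + \frac{1}{388 - 4499}\right) \left(b + h{\left(-22 \right)}\right) = \left(\left(-35 - 18\right) + \frac{1}{388 - 4499}\right) \left(7426 + \frac{1}{2 \left(-22\right)}\right) = \left(-53 + \frac{1}{-4111}\right) \left(7426 + \frac{1}{2} \left(- \frac{1}{22}\right)\right) = \left(-53 - \frac{1}{4111}\right) \left(7426 - \frac{1}{44}\right) = \left(- \frac{217884}{4111}\right) \frac{326743}{44} = - \frac{17798017953}{45221}$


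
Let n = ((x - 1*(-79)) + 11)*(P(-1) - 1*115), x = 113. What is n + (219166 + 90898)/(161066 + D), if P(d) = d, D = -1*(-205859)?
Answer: -8640039836/366925 ≈ -23547.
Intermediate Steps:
D = 205859
n = -23548 (n = ((113 - 1*(-79)) + 11)*(-1 - 1*115) = ((113 + 79) + 11)*(-1 - 115) = (192 + 11)*(-116) = 203*(-116) = -23548)
n + (219166 + 90898)/(161066 + D) = -23548 + (219166 + 90898)/(161066 + 205859) = -23548 + 310064/366925 = -8640039836/366925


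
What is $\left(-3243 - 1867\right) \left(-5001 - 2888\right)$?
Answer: $40312790$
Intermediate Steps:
$\left(-3243 - 1867\right) \left(-5001 - 2888\right) = \left(-5110\right) \left(-7889\right) = 40312790$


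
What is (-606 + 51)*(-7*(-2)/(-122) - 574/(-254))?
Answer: -9222990/7747 ≈ -1190.5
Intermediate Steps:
(-606 + 51)*(-7*(-2)/(-122) - 574/(-254)) = -555*(14*(-1/122) - 574*(-1/254)) = -555*(-7/61 + 287/127) = -555*16618/7747 = -9222990/7747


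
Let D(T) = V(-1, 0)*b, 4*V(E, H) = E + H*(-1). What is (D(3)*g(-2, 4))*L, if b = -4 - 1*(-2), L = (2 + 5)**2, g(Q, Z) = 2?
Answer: 49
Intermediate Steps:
V(E, H) = -H/4 + E/4 (V(E, H) = (E + H*(-1))/4 = (E - H)/4 = -H/4 + E/4)
L = 49 (L = 7**2 = 49)
b = -2 (b = -4 + 2 = -2)
D(T) = 1/2 (D(T) = (-1/4*0 + (1/4)*(-1))*(-2) = (0 - 1/4)*(-2) = -1/4*(-2) = 1/2)
(D(3)*g(-2, 4))*L = ((1/2)*2)*49 = 1*49 = 49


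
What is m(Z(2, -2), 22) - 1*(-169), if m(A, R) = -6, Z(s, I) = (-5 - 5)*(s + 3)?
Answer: 163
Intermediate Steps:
Z(s, I) = -30 - 10*s (Z(s, I) = -10*(3 + s) = -30 - 10*s)
m(Z(2, -2), 22) - 1*(-169) = -6 - 1*(-169) = -6 + 169 = 163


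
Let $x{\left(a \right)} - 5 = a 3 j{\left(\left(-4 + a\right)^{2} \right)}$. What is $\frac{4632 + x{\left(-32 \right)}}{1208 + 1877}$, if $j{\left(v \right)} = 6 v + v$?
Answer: $- \frac{173255}{617} \approx -280.8$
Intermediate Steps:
$j{\left(v \right)} = 7 v$
$x{\left(a \right)} = 5 + 21 a \left(-4 + a\right)^{2}$ ($x{\left(a \right)} = 5 + a 3 \cdot 7 \left(-4 + a\right)^{2} = 5 + 3 a 7 \left(-4 + a\right)^{2} = 5 + 21 a \left(-4 + a\right)^{2}$)
$\frac{4632 + x{\left(-32 \right)}}{1208 + 1877} = \frac{4632 + \left(5 + 21 \left(-32\right) \left(-4 - 32\right)^{2}\right)}{1208 + 1877} = \frac{4632 + \left(5 + 21 \left(-32\right) \left(-36\right)^{2}\right)}{3085} = \left(4632 + \left(5 + 21 \left(-32\right) 1296\right)\right) \frac{1}{3085} = \left(4632 + \left(5 - 870912\right)\right) \frac{1}{3085} = \left(4632 - 870907\right) \frac{1}{3085} = \left(-866275\right) \frac{1}{3085} = - \frac{173255}{617}$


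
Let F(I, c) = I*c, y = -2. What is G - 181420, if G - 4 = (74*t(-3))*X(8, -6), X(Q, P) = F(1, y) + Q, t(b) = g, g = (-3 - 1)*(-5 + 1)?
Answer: -174312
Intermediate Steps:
g = 16 (g = -4*(-4) = 16)
t(b) = 16
X(Q, P) = -2 + Q (X(Q, P) = 1*(-2) + Q = -2 + Q)
G = 7108 (G = 4 + (74*16)*(-2 + 8) = 4 + 1184*6 = 4 + 7104 = 7108)
G - 181420 = 7108 - 181420 = -174312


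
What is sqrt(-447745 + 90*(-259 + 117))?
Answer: 65*I*sqrt(109) ≈ 678.62*I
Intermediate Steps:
sqrt(-447745 + 90*(-259 + 117)) = sqrt(-447745 + 90*(-142)) = sqrt(-447745 - 12780) = sqrt(-460525) = 65*I*sqrt(109)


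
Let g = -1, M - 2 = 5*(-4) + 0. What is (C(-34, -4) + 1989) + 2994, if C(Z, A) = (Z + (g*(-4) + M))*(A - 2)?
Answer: 5271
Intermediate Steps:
M = -18 (M = 2 + (5*(-4) + 0) = 2 + (-20 + 0) = 2 - 20 = -18)
C(Z, A) = (-14 + Z)*(-2 + A) (C(Z, A) = (Z + (-1*(-4) - 18))*(A - 2) = (Z + (4 - 18))*(-2 + A) = (Z - 14)*(-2 + A) = (-14 + Z)*(-2 + A))
(C(-34, -4) + 1989) + 2994 = ((28 - 14*(-4) - 2*(-34) - 4*(-34)) + 1989) + 2994 = ((28 + 56 + 68 + 136) + 1989) + 2994 = (288 + 1989) + 2994 = 2277 + 2994 = 5271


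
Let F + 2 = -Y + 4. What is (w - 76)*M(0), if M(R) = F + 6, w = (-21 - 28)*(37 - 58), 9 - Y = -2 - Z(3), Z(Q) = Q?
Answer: -5718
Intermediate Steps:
Y = 14 (Y = 9 - (-2 - 1*3) = 9 - (-2 - 3) = 9 - 1*(-5) = 9 + 5 = 14)
w = 1029 (w = -49*(-21) = 1029)
F = -12 (F = -2 + (-1*14 + 4) = -2 + (-14 + 4) = -2 - 10 = -12)
M(R) = -6 (M(R) = -12 + 6 = -6)
(w - 76)*M(0) = (1029 - 76)*(-6) = 953*(-6) = -5718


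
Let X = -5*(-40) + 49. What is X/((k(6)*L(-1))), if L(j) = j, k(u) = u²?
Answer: -83/12 ≈ -6.9167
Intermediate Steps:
X = 249 (X = 200 + 49 = 249)
X/((k(6)*L(-1))) = 249/((6²*(-1))) = 249/((36*(-1))) = 249/(-36) = 249*(-1/36) = -83/12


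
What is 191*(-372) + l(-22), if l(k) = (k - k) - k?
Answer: -71030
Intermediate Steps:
l(k) = -k (l(k) = 0 - k = -k)
191*(-372) + l(-22) = 191*(-372) - 1*(-22) = -71052 + 22 = -71030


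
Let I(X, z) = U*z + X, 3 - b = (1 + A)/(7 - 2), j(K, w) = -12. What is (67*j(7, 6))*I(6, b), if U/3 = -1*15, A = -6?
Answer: 139896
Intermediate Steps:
b = 4 (b = 3 - (1 - 6)/(7 - 2) = 3 - (-5)/5 = 3 - 1*(-1) = 3 + 1 = 4)
U = -45 (U = 3*(-1*15) = 3*(-15) = -45)
I(X, z) = X - 45*z (I(X, z) = -45*z + X = X - 45*z)
(67*j(7, 6))*I(6, b) = (67*(-12))*(6 - 45*4) = -804*(6 - 180) = -804*(-174) = 139896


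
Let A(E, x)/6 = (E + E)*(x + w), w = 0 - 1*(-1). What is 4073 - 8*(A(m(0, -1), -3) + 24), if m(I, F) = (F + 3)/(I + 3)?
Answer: 4009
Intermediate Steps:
m(I, F) = (3 + F)/(3 + I)
w = 1 (w = 0 + 1 = 1)
A(E, x) = 12*E*(1 + x) (A(E, x) = 6*((E + E)*(x + 1)) = 6*((2*E)*(1 + x)) = 6*(2*E*(1 + x)) = 12*E*(1 + x))
4073 - 8*(A(m(0, -1), -3) + 24) = 4073 - 8*(12*((3 - 1)/(3 + 0))*(1 - 3) + 24) = 4073 - 8*(12*(2/3)*(-2) + 24) = 4073 - 8*(12*((⅓)*2)*(-2) + 24) = 4073 - 8*(12*(⅔)*(-2) + 24) = 4073 - 8*(-16 + 24) = 4073 - 8*8 = 4073 - 64 = 4009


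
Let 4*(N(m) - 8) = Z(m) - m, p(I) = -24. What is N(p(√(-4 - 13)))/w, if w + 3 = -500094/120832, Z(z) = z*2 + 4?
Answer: -60416/143765 ≈ -0.42024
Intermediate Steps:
Z(z) = 4 + 2*z (Z(z) = 2*z + 4 = 4 + 2*z)
w = -431295/60416 (w = -3 - 500094/120832 = -3 - 500094*1/120832 = -3 - 250047/60416 = -431295/60416 ≈ -7.1388)
N(m) = 9 + m/4 (N(m) = 8 + ((4 + 2*m) - m)/4 = 8 + (4 + m)/4 = 8 + (1 + m/4) = 9 + m/4)
N(p(√(-4 - 13)))/w = (9 + (¼)*(-24))/(-431295/60416) = (9 - 6)*(-60416/431295) = 3*(-60416/431295) = -60416/143765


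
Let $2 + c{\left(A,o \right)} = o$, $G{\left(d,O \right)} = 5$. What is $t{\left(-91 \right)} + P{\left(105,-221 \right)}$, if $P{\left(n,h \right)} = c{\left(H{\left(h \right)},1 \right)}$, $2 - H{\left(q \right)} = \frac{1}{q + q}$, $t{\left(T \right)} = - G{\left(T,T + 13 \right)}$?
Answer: $-6$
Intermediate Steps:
$t{\left(T \right)} = -5$ ($t{\left(T \right)} = \left(-1\right) 5 = -5$)
$H{\left(q \right)} = 2 - \frac{1}{2 q}$ ($H{\left(q \right)} = 2 - \frac{1}{q + q} = 2 - \frac{1}{2 q}$)
$c{\left(A,o \right)} = -2 + o$
$P{\left(n,h \right)} = -1$ ($P{\left(n,h \right)} = -2 + 1 = -1$)
$t{\left(-91 \right)} + P{\left(105,-221 \right)} = -5 - 1 = -6$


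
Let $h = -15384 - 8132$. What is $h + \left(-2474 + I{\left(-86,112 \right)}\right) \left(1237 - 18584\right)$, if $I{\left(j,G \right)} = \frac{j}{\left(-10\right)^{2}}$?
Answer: $\frac{2145394021}{50} \approx 4.2908 \cdot 10^{7}$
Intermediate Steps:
$I{\left(j,G \right)} = \frac{j}{100}$
$h = -23516$
$h + \left(-2474 + I{\left(-86,112 \right)}\right) \left(1237 - 18584\right) = -23516 + \left(-2474 + \frac{1}{100} \left(-86\right)\right) \left(1237 - 18584\right) = -23516 + \left(-2474 - \frac{43}{50}\right) \left(-17347\right) = -23516 - - \frac{2146569821}{50} = -23516 + \frac{2146569821}{50} = \frac{2145394021}{50}$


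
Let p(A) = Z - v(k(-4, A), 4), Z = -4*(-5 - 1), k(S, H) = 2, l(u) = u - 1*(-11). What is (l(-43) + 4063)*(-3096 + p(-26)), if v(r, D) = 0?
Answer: -12383232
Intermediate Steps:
l(u) = 11 + u (l(u) = u + 11 = 11 + u)
Z = 24 (Z = -4*(-6) = 24)
p(A) = 24 (p(A) = 24 - 1*0 = 24 + 0 = 24)
(l(-43) + 4063)*(-3096 + p(-26)) = ((11 - 43) + 4063)*(-3096 + 24) = (-32 + 4063)*(-3072) = 4031*(-3072) = -12383232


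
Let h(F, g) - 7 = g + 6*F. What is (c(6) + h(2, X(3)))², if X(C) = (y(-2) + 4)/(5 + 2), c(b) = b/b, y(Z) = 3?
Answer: 441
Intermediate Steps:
c(b) = 1
X(C) = 1 (X(C) = (3 + 4)/(5 + 2) = 7/7 = 7*(⅐) = 1)
h(F, g) = 7 + g + 6*F (h(F, g) = 7 + (g + 6*F) = 7 + g + 6*F)
(c(6) + h(2, X(3)))² = (1 + (7 + 1 + 6*2))² = (1 + (7 + 1 + 12))² = (1 + 20)² = 21² = 441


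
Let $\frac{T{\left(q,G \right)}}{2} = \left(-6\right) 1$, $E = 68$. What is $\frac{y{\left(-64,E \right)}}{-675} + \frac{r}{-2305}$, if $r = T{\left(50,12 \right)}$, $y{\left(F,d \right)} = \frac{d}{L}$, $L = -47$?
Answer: $\frac{107488}{14625225} \approx 0.0073495$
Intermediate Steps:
$T{\left(q,G \right)} = -12$ ($T{\left(q,G \right)} = 2 \left(\left(-6\right) 1\right) = 2 \left(-6\right) = -12$)
$y{\left(F,d \right)} = - \frac{d}{47}$ ($y{\left(F,d \right)} = \frac{d}{-47} = d \left(- \frac{1}{47}\right) = - \frac{d}{47}$)
$r = -12$
$\frac{y{\left(-64,E \right)}}{-675} + \frac{r}{-2305} = \frac{\left(- \frac{1}{47}\right) 68}{-675} - \frac{12}{-2305} = \left(- \frac{68}{47}\right) \left(- \frac{1}{675}\right) - - \frac{12}{2305} = \frac{68}{31725} + \frac{12}{2305} = \frac{107488}{14625225}$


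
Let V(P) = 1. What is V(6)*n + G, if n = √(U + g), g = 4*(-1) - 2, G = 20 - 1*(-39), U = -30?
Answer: 59 + 6*I ≈ 59.0 + 6.0*I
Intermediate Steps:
G = 59 (G = 20 + 39 = 59)
g = -6 (g = -4 - 2 = -6)
n = 6*I (n = √(-30 - 6) = √(-36) = 6*I ≈ 6.0*I)
V(6)*n + G = 1*(6*I) + 59 = 6*I + 59 = 59 + 6*I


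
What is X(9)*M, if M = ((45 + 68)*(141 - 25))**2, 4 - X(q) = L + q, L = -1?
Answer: -687278656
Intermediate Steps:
X(q) = 5 - q (X(q) = 4 - (-1 + q) = 4 + (1 - q) = 5 - q)
M = 171819664 (M = (113*116)**2 = 13108**2 = 171819664)
X(9)*M = (5 - 1*9)*171819664 = (5 - 9)*171819664 = -4*171819664 = -687278656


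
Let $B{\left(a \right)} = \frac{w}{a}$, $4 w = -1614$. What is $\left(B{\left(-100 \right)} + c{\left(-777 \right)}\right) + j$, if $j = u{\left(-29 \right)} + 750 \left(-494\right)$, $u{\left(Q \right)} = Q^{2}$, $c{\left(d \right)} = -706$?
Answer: $- \frac{74072193}{200} \approx -3.7036 \cdot 10^{5}$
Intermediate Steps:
$w = - \frac{807}{2}$ ($w = \frac{1}{4} \left(-1614\right) = - \frac{807}{2} \approx -403.5$)
$B{\left(a \right)} = - \frac{807}{2 a}$
$j = -369659$ ($j = \left(-29\right)^{2} + 750 \left(-494\right) = 841 - 370500 = -369659$)
$\left(B{\left(-100 \right)} + c{\left(-777 \right)}\right) + j = \left(- \frac{807}{2 \left(-100\right)} - 706\right) - 369659 = \left(\left(- \frac{807}{2}\right) \left(- \frac{1}{100}\right) - 706\right) - 369659 = \left(\frac{807}{200} - 706\right) - 369659 = - \frac{140393}{200} - 369659 = - \frac{74072193}{200}$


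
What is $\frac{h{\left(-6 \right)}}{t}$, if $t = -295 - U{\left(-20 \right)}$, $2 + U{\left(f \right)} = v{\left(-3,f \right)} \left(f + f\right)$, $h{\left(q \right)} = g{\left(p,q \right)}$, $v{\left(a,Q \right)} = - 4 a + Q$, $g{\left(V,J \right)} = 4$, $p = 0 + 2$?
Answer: $- \frac{4}{613} \approx -0.0065253$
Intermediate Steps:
$p = 2$
$v{\left(a,Q \right)} = Q - 4 a$
$h{\left(q \right)} = 4$
$U{\left(f \right)} = -2 + 2 f \left(12 + f\right)$ ($U{\left(f \right)} = -2 + \left(f - -12\right) \left(f + f\right) = -2 + \left(f + 12\right) 2 f = -2 + \left(12 + f\right) 2 f = -2 + 2 f \left(12 + f\right)$)
$t = -613$ ($t = -295 - \left(-2 + 2 \left(-20\right) \left(12 - 20\right)\right) = -295 - \left(-2 + 2 \left(-20\right) \left(-8\right)\right) = -295 - \left(-2 + 320\right) = -295 - 318 = -613$)
$\frac{h{\left(-6 \right)}}{t} = \frac{4}{-613} = 4 \left(- \frac{1}{613}\right) = - \frac{4}{613}$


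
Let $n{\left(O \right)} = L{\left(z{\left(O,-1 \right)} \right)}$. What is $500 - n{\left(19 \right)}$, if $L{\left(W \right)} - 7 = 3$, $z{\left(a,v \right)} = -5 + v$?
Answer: $490$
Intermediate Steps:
$L{\left(W \right)} = 10$ ($L{\left(W \right)} = 7 + 3 = 10$)
$n{\left(O \right)} = 10$
$500 - n{\left(19 \right)} = 500 - 10 = 490$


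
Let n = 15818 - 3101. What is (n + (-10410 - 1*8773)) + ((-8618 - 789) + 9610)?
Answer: -6263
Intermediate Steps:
n = 12717
(n + (-10410 - 1*8773)) + ((-8618 - 789) + 9610) = (12717 + (-10410 - 1*8773)) + ((-8618 - 789) + 9610) = (12717 + (-10410 - 8773)) + (-9407 + 9610) = (12717 - 19183) + 203 = -6466 + 203 = -6263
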